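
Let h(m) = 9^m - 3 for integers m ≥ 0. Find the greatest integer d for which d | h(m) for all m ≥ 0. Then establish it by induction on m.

Computing the first values: h(0) = -2 and h(1) = 6; gcd(-2, 6) = 2, so d ≤ 2.
We prove 2 | 9^m - 3 for all m ≥ 0 by induction on m.
Base case (m = 0): h(0) = -2 = 2·(-1), so 2 | h(0).
Suppose the result is true for m = k, i.e. 2 | h(k). Then
h(k+1) = 9^(k+1) - 3 = 9·(9^k - 3) + 24 = 9·h(k) + 24. The first term is divisible by 2 by the inductive hypothesis, and 24 is divisible by 2. Hence 2 | h(k+1).
By the principle of mathematical induction, the result holds for all m ≥ 0.
Therefore the largest such d is 2.

d = 2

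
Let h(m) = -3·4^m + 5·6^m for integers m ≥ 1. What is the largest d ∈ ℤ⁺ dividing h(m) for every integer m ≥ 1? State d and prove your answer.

Computing the first values: h(1) = 18 and h(2) = 132; gcd(18, 132) = 6, so d ≤ 6.
We prove 6 | -3·4^m + 5·6^m for all m ≥ 1 by induction on m.
Base case (m = 1): h(1) = 18 = 6·(3), so 6 | h(1).
For the inductive step, assume it holds for an arbitrary p ≥ 1, i.e. 6 | h(p). Then
h(p+1) − 6·h(p) = (-3·4^(p+1) + 5·6^(p+1)) − 6·(-3·4^p + 5·6^p) = (-3)·4^p·(4 − 6) = (6)·4^p. Since 6 | h(p) by the inductive hypothesis, 6 | 6·h(p); and 6 | 6 since 6 = 6·1. Therefore 6 | h(p+1).
By the principle of mathematical induction, the result holds for all m ≥ 1.
Therefore the largest such d is 6.

d = 6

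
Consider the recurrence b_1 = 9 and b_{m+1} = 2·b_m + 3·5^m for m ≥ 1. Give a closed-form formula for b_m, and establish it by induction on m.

Computing the first terms: b_1 = 9, b_2 = 33, b_3 = 141. This suggests b_m = 2^(m + 1) + 5^m.
For the base case m = 1: the formula gives 9 = 9 = b_1.
For the inductive step, assume it holds for an arbitrary j ≥ 1, so b_j = 2^(j + 1) + 5^j.
Then b_{j+1} = 2·b_j + 3·5^j = 2·(2^(j + 1) + 5^j) + 3·5^j = 2^(j + 2) + 5^(j + 1) = 2^((j+1) + 1) + 5^(j+1),
which is the claimed formula at m = j+1.
This completes the induction.

b_m = 2^(m + 1) + 5^m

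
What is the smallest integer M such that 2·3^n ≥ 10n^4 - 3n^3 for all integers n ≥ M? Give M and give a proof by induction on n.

At n = 9: 39366 < 63423, so the inequality fails and M ≥ 10. We prove 2·3^n ≥ 10n^4 - 3n^3 for all n ≥ 10.
Base case (n = 10): 2·3^n = 118098 and 10n^4 - 3n^3 = 97000, so 118098 ≥ 97000.
Inductive step: assume the claim holds for n = j, so 2·3^j ≥ 10j^4 - 3j^3.
Then 2·3^(j + 1) = 3·(2·3^j) ≥ 3·(10j^4 - 3j^3).
Also, for j ≥ 10 we have 3·(10j^4 - 3j^3) ≥ 10(j+1)^4 - 3(j+1)^3, since 3·(10j^4 - 3j^3) − (10(j+1)^4 - 3(j+1)^3) = 20j^4 - 46j^3 - 51j^2 - 31j - 7, which is nonnegative for all j ≥ 10.
Combining, 2·3^(j + 1) ≥ 10(j+1)^4 - 3(j+1)^3.
By induction, the statement is established for all n ≥ 10.
Hence the smallest such M is 10.

M = 10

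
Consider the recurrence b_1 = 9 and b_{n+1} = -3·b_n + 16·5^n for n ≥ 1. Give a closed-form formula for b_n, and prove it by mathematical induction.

b_n = -(-3)^(n - 1) + 2·5^n

Computing the first terms: b_1 = 9, b_2 = 53, b_3 = 241. This suggests b_n = -(-3)^(n - 1) + 2·5^n.
For the base case n = 1: the formula gives 9 = 9 = b_1.
Suppose the result is true for n = j, so b_j = -(-3)^(j - 1) + 2·5^j.
Then b_{j+1} = -3·b_j + 16·5^j = -3·(-(-3)^(j - 1) + 2·5^j) + 16·5^j = -(-3)^j + 2·5^(j + 1) = -(-3)^((j+1) - 1) + 2·5^(j+1),
which is the claimed formula at n = j+1.
By the principle of mathematical induction, the result holds for all n ≥ 1.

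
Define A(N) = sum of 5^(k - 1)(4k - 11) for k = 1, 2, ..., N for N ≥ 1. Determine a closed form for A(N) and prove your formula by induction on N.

We claim A(N) = 5^N(N - 3) + 3 for all N ≥ 1.
For the base case N = 1: A(1) = -7, and the closed form gives -7. They agree.
For the inductive step, assume it holds for an arbitrary k ≥ 1, so A(k) = 5^k(k - 3) + 3.
Then A(k+1) = A(k) + (5^k(4k - 7)) = (5^k(k - 3) + 3) + (5^k(4k - 7)).
Simplifying, A(k+1) = 5·5^k·k - 10·5^k + 3 = 5^(k+1)((k+1) - 3) + 3,
which is the closed form with N = k+1.
By the principle of mathematical induction, the result holds for all N ≥ 1.

A(N) = 5^N(N - 3) + 3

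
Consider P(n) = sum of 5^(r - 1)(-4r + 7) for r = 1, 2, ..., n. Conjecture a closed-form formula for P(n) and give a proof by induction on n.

We claim P(n) = 5^n(-n + 2) - 2 for all n ≥ 1.
Base case (n = 1): P(1) = 3, and the closed form gives 3. They agree.
Inductive step: suppose the statement holds for some r ≥ 1, so P(r) = 5^r(-r + 2) - 2.
Then P(r+1) = P(r) + (5^r(-4r + 3)) = (5^r(-r + 2) - 2) + (5^r(-4r + 3)).
Simplifying, P(r+1) = -5^(r + 1)r + 5^(r + 1) - 2 = 5^(r+1)(-(r+1) + 2) - 2,
which is the closed form with n = r+1.
By the principle of mathematical induction, the result holds for all n ≥ 1.

P(n) = 5^n(-n + 2) - 2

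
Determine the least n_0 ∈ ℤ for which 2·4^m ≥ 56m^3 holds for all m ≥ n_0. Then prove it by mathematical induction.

At m = 6: 8192 < 12096, so the inequality fails and n_0 ≥ 7. We prove 2·4^m ≥ 56m^3 for all m ≥ 7.
Base step (m = 7): 2·4^m = 32768 and 56m^3 = 19208, so 32768 ≥ 19208.
For the inductive step, assume it holds for an arbitrary r ≥ 7, so 2·4^r ≥ 56r^3.
Then 2·4^(r + 1) = 4·(2·4^r) ≥ 4·(56r^3).
Also, for r ≥ 7 we have 4·(56r^3) ≥ 56(r+1)^3, since 4 ≥ (1 + 1/r)^3 for all r ≥ 7.
Combining, 2·4^(r + 1) ≥ 56(r+1)^3.
This completes the induction.
Hence the smallest such n_0 is 7.

n_0 = 7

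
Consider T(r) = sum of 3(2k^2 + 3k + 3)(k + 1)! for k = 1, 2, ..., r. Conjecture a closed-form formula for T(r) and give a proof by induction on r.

We claim T(r) = (6r + 3)(r + 2)! - 6 for all r ≥ 1.
Base step (r = 1): T(1) = 48, and the closed form gives 48. They agree.
Inductive step: suppose the statement holds for some k ≥ 1, so T(k) = (6k + 3)(k + 2)! - 6.
Then T(k+1) = T(k) + (3(2k^2 + 7k + 8)(k + 2)!) = ((6k + 3)(k + 2)! - 6) + (3(2k^2 + 7k + 8)(k + 2)!).
Simplifying, T(k+1) = (6(k+1) + 3)((k+1) + 2)! - 6,
which is the closed form with r = k+1.
By induction, the statement is established for all r ≥ 1.

T(r) = (6r + 3)(r + 2)! - 6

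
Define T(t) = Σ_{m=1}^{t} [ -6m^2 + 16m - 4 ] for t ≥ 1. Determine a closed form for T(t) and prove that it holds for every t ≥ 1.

We claim T(t) = -t(t - 3)(2t + 1) for all t ≥ 1.
When t = 1: T(1) = 6, and the closed form gives 6. They agree.
Suppose the result is true for t = m, so T(m) = m(-2m^2 + 5m + 3).
Then T(m+1) = T(m) + (-6m^2 + 4m + 6) = (m(-2m^2 + 5m + 3)) + (-6m^2 + 4m + 6).
Simplifying, T(m+1) = -(m - 2)(m + 1)(2m + 3) = -(m+1)((m+1) - 3)(2(m+1) + 1),
which is the closed form with t = m+1.
Hence, by induction on t, the claim holds for every t ≥ 1.

T(t) = -t(t - 3)(2t + 1)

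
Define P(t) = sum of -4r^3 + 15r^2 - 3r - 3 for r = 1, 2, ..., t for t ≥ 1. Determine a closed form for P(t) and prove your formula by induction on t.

P(t) = -t(t^3 - 3t^2 - 5t + 2)

We claim P(t) = -t(t^3 - 3t^2 - 5t + 2) for all t ≥ 1.
Base step (t = 1): P(1) = 5, and the closed form gives 5. They agree.
Inductive step: assume the claim holds for t = r, so P(r) = r(-r^3 + 3r^2 + 5r - 2).
Then P(r+1) = P(r) + (-4r^3 + 3r^2 + 15r + 5) = (r(-r^3 + 3r^2 + 5r - 2)) + (-4r^3 + 3r^2 + 15r + 5).
Simplifying, P(r+1) = -(r + 1)(r^3 - 8r - 5) = -(r+1)((r+1)^3 - 3(r+1)^2 - 5(r+1) + 2),
which is the closed form with t = r+1.
This completes the induction.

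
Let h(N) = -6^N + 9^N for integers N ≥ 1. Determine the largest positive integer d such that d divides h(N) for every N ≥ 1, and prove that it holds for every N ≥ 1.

d = 3

Computing the first values: h(1) = 3 and h(2) = 45; gcd(3, 45) = 3, so d ≤ 3.
We prove 3 | -6^N + 9^N for all N ≥ 1 by induction on N.
Base step (N = 1): h(1) = 3 = 3·(1), so 3 | h(1).
Inductive step: assume the claim holds for N = k, i.e. 3 | h(k). Then
9^{k+1} − 6^{k+1} = 9·9^k − 6·6^k = 9·(9^k − 6^k) + (3)·6^k. The first term is divisible by 3 by the inductive hypothesis, and the second term (3)·6^k is divisible by 3 since 3 | 3. Hence 3 | h(k+1).
This completes the induction.
Therefore the largest such d is 3.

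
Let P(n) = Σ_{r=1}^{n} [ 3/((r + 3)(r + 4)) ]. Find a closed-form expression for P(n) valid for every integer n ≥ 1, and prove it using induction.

We claim P(n) = 3n/(4(n + 4)) for all n ≥ 1.
When n = 1: P(1) = 3/20, and the closed form gives 3/20. They agree.
Suppose the result is true for n = r, so P(r) = 3r/(4(r + 4)).
Then P(r+1) = P(r) + (3/((r + 4)(r + 5))) = (3r/(4(r + 4))) + (3/((r + 4)(r + 5))).
Simplifying, P(r+1) = 3(r + 1)/(4(r + 5)) = 3(r+1)/(4((r+1) + 4)),
which is the closed form with n = r+1.
Hence, by induction on n, the claim holds for every n ≥ 1.

P(n) = 3n/(4(n + 4))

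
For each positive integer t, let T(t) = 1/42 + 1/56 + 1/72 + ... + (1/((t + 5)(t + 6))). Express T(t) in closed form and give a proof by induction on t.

T(t) = t/(6(t + 6))

We claim T(t) = t/(6(t + 6)) for all t ≥ 1.
Base case (t = 1): T(1) = 1/42, and the closed form gives 1/42. They agree.
Inductive step: assume the claim holds for t = p, so T(p) = p/(6(p + 6)).
Then T(p+1) = T(p) + (1/((p + 6)(p + 7))) = (p/(6(p + 6))) + (1/((p + 6)(p + 7))).
Simplifying, T(p+1) = (p + 1)/(6(p + 7)) = (p+1)/(6((p+1) + 6)),
which is the closed form with t = p+1.
By induction, the statement is established for all t ≥ 1.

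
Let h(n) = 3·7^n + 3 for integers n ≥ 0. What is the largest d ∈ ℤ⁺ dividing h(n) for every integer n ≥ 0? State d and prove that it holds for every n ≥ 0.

d = 6

Computing the first values: h(0) = 6 and h(1) = 24; gcd(6, 24) = 6, so d ≤ 6.
We prove 6 | 3·7^n + 3 for all n ≥ 0 by induction on n.
When n = 0: h(0) = 6 = 6·(1), so 6 | h(0).
Inductive step: assume the claim holds for n = k, i.e. 6 | h(k). Then
h(k+1) = 3·7^(k+1) + 3 = 7·(3·7^k + 3) - 18 = 7·h(k) - 18. The first term is divisible by 6 by the inductive hypothesis, and -18 is divisible by 6. Hence 6 | h(k+1).
Hence, by induction on n, the claim holds for every n ≥ 0.
Therefore the largest such d is 6.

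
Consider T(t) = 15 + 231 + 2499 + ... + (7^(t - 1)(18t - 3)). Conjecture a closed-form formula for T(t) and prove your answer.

T(t) = 7^t(3t - 1) + 1

We claim T(t) = 7^t(3t - 1) + 1 for all t ≥ 1.
For the base case t = 1: T(1) = 15, and the closed form gives 15. They agree.
For the inductive step, assume it holds for an arbitrary j ≥ 1, so T(j) = 7^j(3j - 1) + 1.
Then T(j+1) = T(j) + (7^j(18j + 15)) = (7^j(3j - 1) + 1) + (7^j(18j + 15)).
Simplifying, T(j+1) = 21·7^j·j + 14·7^j + 1 = 7^(j+1)(3(j+1) - 1) + 1,
which is the closed form with t = j+1.
By induction, the statement is established for all t ≥ 1.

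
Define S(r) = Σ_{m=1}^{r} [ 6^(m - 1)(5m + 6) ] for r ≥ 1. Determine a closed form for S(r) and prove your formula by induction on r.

We claim S(r) = 6^r(r + 1) - 1 for all r ≥ 1.
Base step (r = 1): S(1) = 11, and the closed form gives 11. They agree.
Inductive step: suppose the statement holds for some m ≥ 1, so S(m) = 6^m(m + 1) - 1.
Then S(m+1) = S(m) + (6^m(5m + 11)) = (6^m(m + 1) - 1) + (6^m(5m + 11)).
Simplifying, S(m+1) = 6·6^m·m + 12·6^m - 1 = 6^(m+1)((m+1) + 1) - 1,
which is the closed form with r = m+1.
By the principle of mathematical induction, the result holds for all r ≥ 1.

S(r) = 6^r(r + 1) - 1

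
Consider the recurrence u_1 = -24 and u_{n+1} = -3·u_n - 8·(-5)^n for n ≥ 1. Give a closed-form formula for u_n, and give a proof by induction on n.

Computing the first terms: u_1 = -24, u_2 = 112, u_3 = -536. This suggests u_n = -4(-3)^(n - 1) + 4(-5)^n.
For the base case n = 1: the formula gives -24 = -24 = u_1.
Inductive step: assume the claim holds for n = j, so u_j = -4(-3)^(j - 1) + 4(-5)^j.
Then u_{j+1} = -3·u_j - 8·(-5)^j = -3·(-4(-3)^(j - 1) + 4(-5)^j) - 8·(-5)^j = -4(-3)^j + 4(-5)^(j + 1) = -4(-3)^((j+1) - 1) + 4(-5)^(j+1),
which is the claimed formula at n = j+1.
By the principle of mathematical induction, the result holds for all n ≥ 1.

u_n = -4(-3)^(n - 1) + 4(-5)^n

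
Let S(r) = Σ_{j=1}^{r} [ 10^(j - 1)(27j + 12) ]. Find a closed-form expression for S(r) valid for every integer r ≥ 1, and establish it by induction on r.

We claim S(r) = 10^r(3r + 1) - 1 for all r ≥ 1.
Base step (r = 1): S(1) = 39, and the closed form gives 39. They agree.
Inductive step: assume the claim holds for r = j, so S(j) = 10^j(3j + 1) - 1.
Then S(j+1) = S(j) + (10^j(27j + 39)) = (10^j(3j + 1) - 1) + (10^j(27j + 39)).
Simplifying, S(j+1) = 30·10^j·j + 40·10^j - 1 = 10^(j+1)(3(j+1) + 1) - 1,
which is the closed form with r = j+1.
By the principle of mathematical induction, the result holds for all r ≥ 1.

S(r) = 10^r(3r + 1) - 1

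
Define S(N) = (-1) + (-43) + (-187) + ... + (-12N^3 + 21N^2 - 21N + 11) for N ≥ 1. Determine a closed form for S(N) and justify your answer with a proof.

S(N) = -N(3N^3 - N^2 + 3N - 4)

We claim S(N) = -N(3N^3 - N^2 + 3N - 4) for all N ≥ 1.
When N = 1: S(1) = -1, and the closed form gives -1. They agree.
Suppose the result is true for N = k, so S(k) = k(-3k^3 + k^2 - 3k + 4).
Then S(k+1) = S(k) + (-12k^3 - 15k^2 - 15k - 1) = (k(-3k^3 + k^2 - 3k + 4)) + (-12k^3 - 15k^2 - 15k - 1).
Simplifying, S(k+1) = -(k + 1)(3k^3 + 8k^2 + 10k + 1) = -(k+1)(3(k+1)^3 - (k+1)^2 + 3(k+1) - 4),
which is the closed form with N = k+1.
By induction, the statement is established for all N ≥ 1.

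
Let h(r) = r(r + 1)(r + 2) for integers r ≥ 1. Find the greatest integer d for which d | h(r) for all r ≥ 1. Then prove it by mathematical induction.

Computing the first values: h(1) = 6 and h(2) = 24; gcd(6, 24) = 6, so d ≤ 6.
We prove 6 | r(r + 1)(r + 2) for all r ≥ 1 by induction on r.
When r = 1: h(1) = 6 = 6·(1), so 6 | h(1).
Inductive step: assume the claim holds for r = m, i.e. 6 | h(m). Then
h(m+1) − h(m) = (m+1)·(m+2)·(m+3) − m·(m+1)·(m+2) = (m+1)·(m+2)·[(m+3) − m] = 3·(m+1)·(m+2). The product of 2 consecutive integers is divisible by (2)! = 2, so h(m+1) − h(m) is divisible by 3·2 = 6. By the inductive hypothesis 6 | h(m), hence 6 | h(m+1).
By induction, the statement is established for all r ≥ 1.
Therefore the largest such d is 6.

d = 6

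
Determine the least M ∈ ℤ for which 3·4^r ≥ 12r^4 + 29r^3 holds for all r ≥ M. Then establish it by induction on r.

M = 7

At r = 6: 12288 < 21816, so the inequality fails and M ≥ 7. We prove 3·4^r ≥ 12r^4 + 29r^3 for all r ≥ 7.
For the base case r = 7: 3·4^r = 49152 and 12r^4 + 29r^3 = 38759, so 49152 ≥ 38759.
Suppose the result is true for r = m, so 3·4^m ≥ 12m^4 + 29m^3.
Then 3·4^(m + 1) = 4·(3·4^m) ≥ 4·(12m^4 + 29m^3).
Also, for m ≥ 7 we have 4·(12m^4 + 29m^3) ≥ 12(m+1)^4 + 29(m+1)^3, since 4·(12m^4 + 29m^3) − (12(m+1)^4 + 29(m+1)^3) = 36m^4 + 39m^3 - 159m^2 - 135m - 41, which is nonnegative for all m ≥ 7.
Combining, 3·4^(m + 1) ≥ 12(m+1)^4 + 29(m+1)^3.
This completes the induction.
Hence the smallest such M is 7.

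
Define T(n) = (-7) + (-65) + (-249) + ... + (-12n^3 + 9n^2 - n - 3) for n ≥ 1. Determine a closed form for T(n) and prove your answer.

T(n) = -n(3n^3 + 3n^2 - n + 2)

We claim T(n) = -n(3n^3 + 3n^2 - n + 2) for all n ≥ 1.
Base step (n = 1): T(1) = -7, and the closed form gives -7. They agree.
Inductive step: suppose the statement holds for some p ≥ 1, so T(p) = p(-3p^3 - 3p^2 + p - 2).
Then T(p+1) = T(p) + (-p - 12(p + 1)^3 + 9(p + 1)^2 - 4) = (p(-3p^3 - 3p^2 + p - 2)) + (-p - 12(p + 1)^3 + 9(p + 1)^2 - 4).
Simplifying, T(p+1) = -(p + 1)(3p^3 + 12p^2 + 14p + 7) = -(p+1)(3(p+1)^3 + 3(p+1)^2 - (p+1) + 2),
which is the closed form with n = p+1.
This completes the induction.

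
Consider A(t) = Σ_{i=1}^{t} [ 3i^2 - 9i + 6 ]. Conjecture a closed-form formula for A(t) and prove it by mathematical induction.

We claim A(t) = t(t - 2)(t - 1) for all t ≥ 1.
For the base case t = 1: A(1) = 0, and the closed form gives 0. They agree.
Inductive step: suppose the statement holds for some i ≥ 1, so A(i) = i(i^2 - 3i + 2).
Then A(i+1) = A(i) + (3i(i - 1)) = (i(i^2 - 3i + 2)) + (3i(i - 1)).
Simplifying, A(i+1) = i(i - 1)(i + 1) = (i+1)((i+1) - 2)((i+1) - 1),
which is the closed form with t = i+1.
Hence, by induction on t, the claim holds for every t ≥ 1.

A(t) = t(t - 2)(t - 1)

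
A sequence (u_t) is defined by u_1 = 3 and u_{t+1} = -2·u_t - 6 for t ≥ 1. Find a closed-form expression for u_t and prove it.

Computing the first terms: u_1 = 3, u_2 = -12, u_3 = 18. This suggests u_t = 5(-2)^(t - 1) - 2.
When t = 1: the formula gives 3 = 3 = u_1.
Inductive step: suppose the statement holds for some i ≥ 1, so u_i = 5(-2)^(i - 1) - 2.
Then u_{i+1} = -2·u_i - 6 = -2·(5(-2)^(i - 1) - 2) - 6 = 5(-2)^i - 2 = 5(-2)^((i+1) - 1) - 2,
which is the claimed formula at t = i+1.
By induction, the statement is established for all t ≥ 1.

u_t = 5(-2)^(t - 1) - 2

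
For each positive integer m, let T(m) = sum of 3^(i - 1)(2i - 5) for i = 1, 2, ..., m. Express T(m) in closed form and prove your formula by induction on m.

T(m) = 3^m(m - 3) + 3

We claim T(m) = 3^m(m - 3) + 3 for all m ≥ 1.
For the base case m = 1: T(1) = -3, and the closed form gives -3. They agree.
For the inductive step, assume it holds for an arbitrary i ≥ 1, so T(i) = 3^i(i - 3) + 3.
Then T(i+1) = T(i) + (3^i(2i - 3)) = (3^i(i - 3) + 3) + (3^i(2i - 3)).
Simplifying, T(i+1) = 3·3^i·i - 6·3^i + 3 = 3^(i+1)((i+1) - 3) + 3,
which is the closed form with m = i+1.
By induction, the statement is established for all m ≥ 1.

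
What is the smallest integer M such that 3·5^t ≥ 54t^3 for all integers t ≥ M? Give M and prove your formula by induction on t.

M = 5

At t = 4: 1875 < 3456, so the inequality fails and M ≥ 5. We prove 3·5^t ≥ 54t^3 for all t ≥ 5.
When t = 5: 3·5^t = 9375 and 54t^3 = 6750, so 9375 ≥ 6750.
Inductive step: assume the claim holds for t = j, so 3·5^j ≥ 54j^3.
Then 3·5^(j + 1) = 5·(3·5^j) ≥ 5·(54j^3).
Also, for j ≥ 5 we have 5·(54j^3) ≥ 54(j+1)^3, since 5 ≥ (1 + 1/j)^3 for all j ≥ 5.
Combining, 3·5^(j + 1) ≥ 54(j+1)^3.
By induction, the statement is established for all t ≥ 5.
Hence the smallest such M is 5.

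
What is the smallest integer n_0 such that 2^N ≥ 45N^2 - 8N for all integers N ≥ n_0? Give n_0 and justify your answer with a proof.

At N = 12: 4096 < 6384, so the inequality fails and n_0 ≥ 13. We prove 2^N ≥ 45N^2 - 8N for all N ≥ 13.
For the base case N = 13: 2^N = 8192 and 45N^2 - 8N = 7501, so 8192 ≥ 7501.
Inductive step: suppose the statement holds for some i ≥ 13, so 2^i ≥ 45i^2 - 8i.
Then 2^(i + 1) = 2·(2^i) ≥ 2·(45i^2 - 8i).
Also, for i ≥ 13 we have 2·(45i^2 - 8i) ≥ 45(i+1)^2 - 8(i+1), since 2·(45i^2 - 8i) − (45(i+1)^2 - 8(i+1)) = 45i^2 - 98i - 37, which is nonnegative for all i ≥ 13.
Combining, 2^(i + 1) ≥ 45(i+1)^2 - 8(i+1).
This completes the induction.
Hence the smallest such n_0 is 13.

n_0 = 13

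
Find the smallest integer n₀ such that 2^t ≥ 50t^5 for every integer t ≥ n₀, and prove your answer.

At t = 30: 1073741824 < 1215000000, so the inequality fails and n₀ ≥ 31. We prove 2^t ≥ 50t^5 for all t ≥ 31.
Base step (t = 31): 2^t = 2147483648 and 50t^5 = 1431457550, so 2147483648 ≥ 1431457550.
Suppose the result is true for t = r, so 2^r ≥ 50r^5.
Then 2^(r + 1) = 2·(2^r) ≥ 2·(50r^5).
Also, for r ≥ 31 we have 2·(50r^5) ≥ 50(r+1)^5, since 2 ≥ (1 + 1/r)^5 for all r ≥ 31.
Combining, 2^(r + 1) ≥ 50(r+1)^5.
Hence, by induction on t, the claim holds for every t ≥ 31.
Hence the smallest such n₀ is 31.

n₀ = 31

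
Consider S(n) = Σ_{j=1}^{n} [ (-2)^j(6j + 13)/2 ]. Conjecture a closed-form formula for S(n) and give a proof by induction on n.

We claim S(n) = (-2)^n(2n + 5) - 5 for all n ≥ 1.
When n = 1: S(1) = -19, and the closed form gives -19. They agree.
Suppose the result is true for n = j, so S(j) = (-2)^j(2j + 5) - 5.
Then S(j+1) = S(j) + ((-2)^j(-6j - 19)) = ((-2)^j(2j + 5) - 5) + ((-2)^j(-6j - 19)).
Simplifying, S(j+1) = -4(-2)^j·j - 14(-2)^j - 5 = (-2)^(j+1)(2(j+1) + 5) - 5,
which is the closed form with n = j+1.
Hence, by induction on n, the claim holds for every n ≥ 1.

S(n) = (-2)^n(2n + 5) - 5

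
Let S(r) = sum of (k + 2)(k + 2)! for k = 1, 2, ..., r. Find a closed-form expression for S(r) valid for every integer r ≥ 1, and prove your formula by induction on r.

We claim S(r) = (r + 3)! - 6 for all r ≥ 1.
Base case (r = 1): S(1) = 18, and the closed form gives 18. They agree.
Suppose the result is true for r = k, so S(k) = (k + 3)! - 6.
Then S(k+1) = S(k) + ((k + 3)(k + 3)!) = ((k + 3)! - 6) + ((k + 3)(k + 3)!).
Simplifying, S(k+1) = ((k+1) + 3)! - 6,
which is the closed form with r = k+1.
By the principle of mathematical induction, the result holds for all r ≥ 1.

S(r) = (r + 3)! - 6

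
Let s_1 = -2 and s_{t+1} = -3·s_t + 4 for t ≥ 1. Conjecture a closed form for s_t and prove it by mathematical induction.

s_t = (-3)^t + 1

Computing the first terms: s_1 = -2, s_2 = 10, s_3 = -26. This suggests s_t = (-3)^t + 1.
When t = 1: the formula gives -2 = -2 = s_1.
Suppose the result is true for t = m, so s_m = (-3)^m + 1.
Then s_{m+1} = -3·s_m + 4 = -3·((-3)^m + 1) + 4 = (-3)^(m + 1) + 1,
which is the claimed formula at t = m+1.
Hence, by induction on t, the claim holds for every t ≥ 1.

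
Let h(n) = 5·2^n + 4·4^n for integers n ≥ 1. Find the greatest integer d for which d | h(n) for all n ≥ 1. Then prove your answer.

d = 2

Computing the first values: h(1) = 26 and h(2) = 84; gcd(26, 84) = 2, so d ≤ 2.
We prove 2 | 5·2^n + 4·4^n for all n ≥ 1 by induction on n.
When n = 1: h(1) = 26 = 2·(13), so 2 | h(1).
Suppose the result is true for n = m, i.e. 2 | h(m). Then
h(m+1) − 4·h(m) = (5·2^(m+1) + 4·4^(m+1)) − 4·(5·2^m + 4·4^m) = (5)·2^m·(2 − 4) = (-10)·2^m. Since 2 | h(m) by the inductive hypothesis, 2 | 4·h(m); and 2 | -10 since -10 = 2·-5. Therefore 2 | h(m+1).
By induction, the statement is established for all n ≥ 1.
Therefore the largest such d is 2.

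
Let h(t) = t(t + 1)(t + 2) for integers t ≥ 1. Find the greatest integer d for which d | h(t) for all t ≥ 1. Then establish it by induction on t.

Computing the first values: h(1) = 6 and h(2) = 24; gcd(6, 24) = 6, so d ≤ 6.
We prove 6 | t(t + 1)(t + 2) for all t ≥ 1 by induction on t.
Base case (t = 1): h(1) = 6 = 6·(1), so 6 | h(1).
For the inductive step, assume it holds for an arbitrary i ≥ 1, i.e. 6 | h(i). Then
h(i+1) − h(i) = (i+1)·(i+2)·(i+3) − i·(i+1)·(i+2) = (i+1)·(i+2)·[(i+3) − i] = 3·(i+1)·(i+2). The product of 2 consecutive integers is divisible by (2)! = 2, so h(i+1) − h(i) is divisible by 3·2 = 6. By the inductive hypothesis 6 | h(i), hence 6 | h(i+1).
By induction, the statement is established for all t ≥ 1.
Therefore the largest such d is 6.

d = 6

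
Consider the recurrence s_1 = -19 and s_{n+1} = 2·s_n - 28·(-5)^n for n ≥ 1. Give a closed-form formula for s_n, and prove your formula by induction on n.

s_n = 4(-5)^n + 2^(n - 1)

Computing the first terms: s_1 = -19, s_2 = 102, s_3 = -496. This suggests s_n = 4(-5)^n + 2^(n - 1).
When n = 1: the formula gives -19 = -19 = s_1.
Inductive step: assume the claim holds for n = p, so s_p = 4(-5)^p + 2^(p - 1).
Then s_{p+1} = 2·s_p - 28·(-5)^p = 2·(4(-5)^p + 2^(p - 1)) - 28·(-5)^p = 4(-5)^(p + 1) + 2^p = 4(-5)^(p+1) + 2^((p+1) - 1),
which is the claimed formula at n = p+1.
This completes the induction.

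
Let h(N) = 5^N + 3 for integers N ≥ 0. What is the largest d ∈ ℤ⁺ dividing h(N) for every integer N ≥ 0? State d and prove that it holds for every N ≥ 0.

d = 4

Computing the first values: h(0) = 4 and h(1) = 8; gcd(4, 8) = 4, so d ≤ 4.
We prove 4 | 5^N + 3 for all N ≥ 0 by induction on N.
Base step (N = 0): h(0) = 4 = 4·(1), so 4 | h(0).
Suppose the result is true for N = p, i.e. 4 | h(p). Then
h(p+1) = 5^(p+1) + 3 = 5·(5^p + 3) - 12 = 5·h(p) - 12. The first term is divisible by 4 by the inductive hypothesis, and -12 is divisible by 4. Hence 4 | h(p+1).
By induction, the statement is established for all N ≥ 0.
Therefore the largest such d is 4.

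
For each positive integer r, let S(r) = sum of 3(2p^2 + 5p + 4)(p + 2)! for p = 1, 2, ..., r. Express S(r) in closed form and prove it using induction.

S(r) = (6r + 3)(r + 3)! - 18

We claim S(r) = (6r + 3)(r + 3)! - 18 for all r ≥ 1.
When r = 1: S(1) = 198, and the closed form gives 198. They agree.
Inductive step: assume the claim holds for r = p, so S(p) = (6p + 3)(p + 3)! - 18.
Then S(p+1) = S(p) + (3(2p^2 + 9p + 11)(p + 3)!) = ((6p + 3)(p + 3)! - 18) + (3(2p^2 + 9p + 11)(p + 3)!).
Simplifying, S(p+1) = (6(p+1) + 3)((p+1) + 3)! - 18,
which is the closed form with r = p+1.
Hence, by induction on r, the claim holds for every r ≥ 1.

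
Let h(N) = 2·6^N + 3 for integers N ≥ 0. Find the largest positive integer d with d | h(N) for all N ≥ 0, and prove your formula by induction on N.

d = 5

Computing the first values: h(0) = 5 and h(1) = 15; gcd(5, 15) = 5, so d ≤ 5.
We prove 5 | 2·6^N + 3 for all N ≥ 0 by induction on N.
When N = 0: h(0) = 5 = 5·(1), so 5 | h(0).
For the inductive step, assume it holds for an arbitrary p ≥ 0, i.e. 5 | h(p). Then
h(p+1) = 2·6^(p+1) + 3 = 6·(2·6^p + 3) - 15 = 6·h(p) - 15. The first term is divisible by 5 by the inductive hypothesis, and -15 is divisible by 5. Hence 5 | h(p+1).
Hence, by induction on N, the claim holds for every N ≥ 0.
Therefore the largest such d is 5.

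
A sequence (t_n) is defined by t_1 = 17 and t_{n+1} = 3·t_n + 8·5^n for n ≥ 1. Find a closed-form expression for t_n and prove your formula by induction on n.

t_n = -3^n + 4·5^n

Computing the first terms: t_1 = 17, t_2 = 91, t_3 = 473. This suggests t_n = -3^n + 4·5^n.
Base case (n = 1): the formula gives 17 = 17 = t_1.
Suppose the result is true for n = p, so t_p = -3^p + 4·5^p.
Then t_{p+1} = 3·t_p + 8·5^p = 3·(-3^p + 4·5^p) + 8·5^p = -3^(p + 1) + 4·5^(p + 1),
which is the claimed formula at n = p+1.
This completes the induction.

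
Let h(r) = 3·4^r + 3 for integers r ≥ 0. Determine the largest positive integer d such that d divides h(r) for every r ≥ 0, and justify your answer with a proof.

Computing the first values: h(0) = 6 and h(1) = 15; gcd(6, 15) = 3, so d ≤ 3.
We prove 3 | 3·4^r + 3 for all r ≥ 0 by induction on r.
For the base case r = 0: h(0) = 6 = 3·(2), so 3 | h(0).
Inductive step: suppose the statement holds for some m ≥ 0, i.e. 3 | h(m). Then
h(m+1) = 3·4^(m+1) + 3 = 4·(3·4^m + 3) - 9 = 4·h(m) - 9. The first term is divisible by 3 by the inductive hypothesis, and -9 is divisible by 3. Hence 3 | h(m+1).
Hence, by induction on r, the claim holds for every r ≥ 0.
Therefore the largest such d is 3.

d = 3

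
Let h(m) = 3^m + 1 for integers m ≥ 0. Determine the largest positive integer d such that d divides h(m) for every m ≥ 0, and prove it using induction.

d = 2

Computing the first values: h(0) = 2 and h(1) = 4; gcd(2, 4) = 2, so d ≤ 2.
We prove 2 | 3^m + 1 for all m ≥ 0 by induction on m.
Base case (m = 0): h(0) = 2 = 2·(1), so 2 | h(0).
Suppose the result is true for m = j, i.e. 2 | h(j). Then
h(j+1) = 3^(j+1) + 1 = 3·(3^j + 1) - 2 = 3·h(j) - 2. The first term is divisible by 2 by the inductive hypothesis, and -2 is divisible by 2. Hence 2 | h(j+1).
By induction, the statement is established for all m ≥ 0.
Therefore the largest such d is 2.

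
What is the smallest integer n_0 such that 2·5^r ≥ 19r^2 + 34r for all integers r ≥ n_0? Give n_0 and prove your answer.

At r = 3: 250 < 273, so the inequality fails and n_0 ≥ 4. We prove 2·5^r ≥ 19r^2 + 34r for all r ≥ 4.
When r = 4: 2·5^r = 1250 and 19r^2 + 34r = 440, so 1250 ≥ 440.
For the inductive step, assume it holds for an arbitrary j ≥ 4, so 2·5^j ≥ 19j^2 + 34j.
Then 2·5^(j + 1) = 5·(2·5^j) ≥ 5·(19j^2 + 34j).
Also, for j ≥ 4 we have 5·(19j^2 + 34j) ≥ 19(j+1)^2 + 34(j+1), since 5·(19j^2 + 34j) − (19(j+1)^2 + 34(j+1)) = 76j^2 + 98j - 53, which is nonnegative for all j ≥ 4.
Combining, 2·5^(j + 1) ≥ 19(j+1)^2 + 34(j+1).
By induction, the statement is established for all r ≥ 4.
Hence the smallest such n_0 is 4.

n_0 = 4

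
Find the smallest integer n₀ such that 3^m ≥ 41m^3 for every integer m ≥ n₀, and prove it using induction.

At m = 9: 19683 < 29889, so the inequality fails and n₀ ≥ 10. We prove 3^m ≥ 41m^3 for all m ≥ 10.
Base case (m = 10): 3^m = 59049 and 41m^3 = 41000, so 59049 ≥ 41000.
Suppose the result is true for m = p, so 3^p ≥ 41p^3.
Then 3^(p + 1) = 3·(3^p) ≥ 3·(41p^3).
Also, for p ≥ 10 we have 3·(41p^3) ≥ 41(p+1)^3, since 3 ≥ (1 + 1/p)^3 for all p ≥ 10.
Combining, 3^(p + 1) ≥ 41(p+1)^3.
This completes the induction.
Hence the smallest such n₀ is 10.

n₀ = 10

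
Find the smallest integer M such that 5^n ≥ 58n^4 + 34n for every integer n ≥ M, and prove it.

At n = 7: 78125 < 139496, so the inequality fails and M ≥ 8. We prove 5^n ≥ 58n^4 + 34n for all n ≥ 8.
Base case (n = 8): 5^n = 390625 and 58n^4 + 34n = 237840, so 390625 ≥ 237840.
For the inductive step, assume it holds for an arbitrary k ≥ 8, so 5^k ≥ 58k^4 + 34k.
Then 5^(k + 1) = 5·(5^k) ≥ 5·(58k^4 + 34k).
Also, for k ≥ 8 we have 5·(58k^4 + 34k) ≥ 58(k+1)^4 + 34(k+1), since 5·(58k^4 + 34k) − (58(k+1)^4 + 34(k+1)) = 232k^4 - 232k^3 - 348k^2 - 96k - 92, which is nonnegative for all k ≥ 8.
Combining, 5^(k + 1) ≥ 58(k+1)^4 + 34(k+1).
Hence, by induction on n, the claim holds for every n ≥ 8.
Hence the smallest such M is 8.

M = 8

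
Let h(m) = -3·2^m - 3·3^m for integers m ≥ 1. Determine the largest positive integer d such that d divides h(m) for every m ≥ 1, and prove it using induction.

d = 3

Computing the first values: h(1) = -15 and h(2) = -39; gcd(-15, -39) = 3, so d ≤ 3.
We prove 3 | -3·2^m - 3·3^m for all m ≥ 1 by induction on m.
For the base case m = 1: h(1) = -15 = 3·(-5), so 3 | h(1).
Inductive step: suppose the statement holds for some p ≥ 1, i.e. 3 | h(p). Then
h(p+1) − 3·h(p) = (-3·2^(p+1) - 3·3^(p+1)) − 3·(-3·2^p - 3·3^p) = (-3)·2^p·(2 − 3) = (3)·2^p. Since 3 | h(p) by the inductive hypothesis, 3 | 3·h(p); and 3 | 3 since 3 = 3·1. Therefore 3 | h(p+1).
Hence, by induction on m, the claim holds for every m ≥ 1.
Therefore the largest such d is 3.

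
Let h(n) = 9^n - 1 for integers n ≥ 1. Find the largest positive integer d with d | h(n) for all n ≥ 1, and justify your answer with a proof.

Computing the first values: h(1) = 8 and h(2) = 80; gcd(8, 80) = 8, so d ≤ 8.
We prove 8 | 9^n - 1 for all n ≥ 1 by induction on n.
Base case (n = 1): h(1) = 8 = 8·(1), so 8 | h(1).
Inductive step: assume the claim holds for n = p, i.e. 8 | h(p). Then
9^{p+1} − 1^{p+1} = 9·9^p − 1·1^p = 9·(9^p − 1^p) + (8)·1^p. The first term is divisible by 8 by the inductive hypothesis, and the second term (8)·1^p is divisible by 8 since 8 | 8. Hence 8 | h(p+1).
Hence, by induction on n, the claim holds for every n ≥ 1.
Therefore the largest such d is 8.

d = 8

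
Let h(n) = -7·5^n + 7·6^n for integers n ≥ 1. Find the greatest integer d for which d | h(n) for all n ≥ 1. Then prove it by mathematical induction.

Computing the first values: h(1) = 7 and h(2) = 77; gcd(7, 77) = 7, so d ≤ 7.
We prove 7 | -7·5^n + 7·6^n for all n ≥ 1 by induction on n.
For the base case n = 1: h(1) = 7 = 7·(1), so 7 | h(1).
Suppose the result is true for n = j, i.e. 7 | h(j). Then
h(j+1) − 6·h(j) = (-7·5^(j+1) + 7·6^(j+1)) − 6·(-7·5^j + 7·6^j) = (-7)·5^j·(5 − 6) = (7)·5^j. Since 7 | h(j) by the inductive hypothesis, 7 | 6·h(j); and 7 | 7 since 7 = 7·1. Therefore 7 | h(j+1).
By the principle of mathematical induction, the result holds for all n ≥ 1.
Therefore the largest such d is 7.

d = 7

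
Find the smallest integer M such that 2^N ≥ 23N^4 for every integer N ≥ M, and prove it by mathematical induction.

At N = 22: 4194304 < 5387888, so the inequality fails and M ≥ 23. We prove 2^N ≥ 23N^4 for all N ≥ 23.
For the base case N = 23: 2^N = 8388608 and 23N^4 = 6436343, so 8388608 ≥ 6436343.
For the inductive step, assume it holds for an arbitrary i ≥ 23, so 2^i ≥ 23i^4.
Then 2^(i + 1) = 2·(2^i) ≥ 2·(23i^4).
Also, for i ≥ 23 we have 2·(23i^4) ≥ 23(i+1)^4, since 2 ≥ (1 + 1/i)^4 for all i ≥ 23.
Combining, 2^(i + 1) ≥ 23(i+1)^4.
By induction, the statement is established for all N ≥ 23.
Hence the smallest such M is 23.

M = 23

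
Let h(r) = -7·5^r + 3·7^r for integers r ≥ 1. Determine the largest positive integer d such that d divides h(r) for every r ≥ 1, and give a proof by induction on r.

Computing the first values: h(1) = -14 and h(2) = -28; gcd(-14, -28) = 14, so d ≤ 14.
We prove 14 | -7·5^r + 3·7^r for all r ≥ 1 by induction on r.
Base case (r = 1): h(1) = -14 = 14·(-1), so 14 | h(1).
Inductive step: suppose the statement holds for some k ≥ 1, i.e. 14 | h(k). Then
h(k+1) − 7·h(k) = (-7·5^(k+1) + 3·7^(k+1)) − 7·(-7·5^k + 3·7^k) = (-7)·5^k·(5 − 7) = (14)·5^k. Since 14 | h(k) by the inductive hypothesis, 14 | 7·h(k); and 14 | 14 since 14 = 14·1. Therefore 14 | h(k+1).
By induction, the statement is established for all r ≥ 1.
Therefore the largest such d is 14.

d = 14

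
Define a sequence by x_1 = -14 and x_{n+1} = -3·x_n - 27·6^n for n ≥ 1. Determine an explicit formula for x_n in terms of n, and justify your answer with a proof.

x_n = 4(-3)^(n - 1) - 3·6^n

Computing the first terms: x_1 = -14, x_2 = -120, x_3 = -612. This suggests x_n = 4(-3)^(n - 1) - 3·6^n.
For the base case n = 1: the formula gives -14 = -14 = x_1.
Suppose the result is true for n = j, so x_j = 4(-3)^(j - 1) - 3·6^j.
Then x_{j+1} = -3·x_j - 27·6^j = -3·(4(-3)^(j - 1) - 3·6^j) - 27·6^j = 4(-3)^j - 3·6^(j + 1) = 4(-3)^((j+1) - 1) - 3·6^(j+1),
which is the claimed formula at n = j+1.
By the principle of mathematical induction, the result holds for all n ≥ 1.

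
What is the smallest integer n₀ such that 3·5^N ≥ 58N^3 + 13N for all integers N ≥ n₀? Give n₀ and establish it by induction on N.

At N = 4: 1875 < 3764, so the inequality fails and n₀ ≥ 5. We prove 3·5^N ≥ 58N^3 + 13N for all N ≥ 5.
When N = 5: 3·5^N = 9375 and 58N^3 + 13N = 7315, so 9375 ≥ 7315.
Inductive step: assume the claim holds for N = p, so 3·5^p ≥ 58p^3 + 13p.
Then 3·5^(p + 1) = 5·(3·5^p) ≥ 5·(58p^3 + 13p).
Also, for p ≥ 5 we have 5·(58p^3 + 13p) ≥ 58(p+1)^3 + 13(p+1), since 5·(58p^3 + 13p) − (58(p+1)^3 + 13(p+1)) = 232p^3 - 174p^2 - 122p - 71, which is nonnegative for all p ≥ 5.
Combining, 3·5^(p + 1) ≥ 58(p+1)^3 + 13(p+1).
By induction, the statement is established for all N ≥ 5.
Hence the smallest such n₀ is 5.

n₀ = 5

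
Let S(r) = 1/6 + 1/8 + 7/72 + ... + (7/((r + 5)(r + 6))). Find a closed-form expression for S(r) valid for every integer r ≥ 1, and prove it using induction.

S(r) = 7r/(6(r + 6))

We claim S(r) = 7r/(6(r + 6)) for all r ≥ 1.
For the base case r = 1: S(1) = 1/6, and the closed form gives 1/6. They agree.
For the inductive step, assume it holds for an arbitrary i ≥ 1, so S(i) = 7i/(6(i + 6)).
Then S(i+1) = S(i) + (7/((i + 6)(i + 7))) = (7i/(6(i + 6))) + (7/((i + 6)(i + 7))).
Simplifying, S(i+1) = 7(i + 1)/(6(i + 7)) = 7(i+1)/(6((i+1) + 6)),
which is the closed form with r = i+1.
Hence, by induction on r, the claim holds for every r ≥ 1.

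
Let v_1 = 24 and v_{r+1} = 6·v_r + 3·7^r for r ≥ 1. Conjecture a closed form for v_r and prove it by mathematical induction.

v_r = 3·6^(r - 1) + 3·7^r

Computing the first terms: v_1 = 24, v_2 = 165, v_3 = 1137. This suggests v_r = 3·6^(r - 1) + 3·7^r.
Base case (r = 1): the formula gives 24 = 24 = v_1.
Inductive step: suppose the statement holds for some k ≥ 1, so v_k = 3·6^(k - 1) + 3·7^k.
Then v_{k+1} = 6·v_k + 3·7^k = 6·(3·6^(k - 1) + 3·7^k) + 3·7^k = 3·6^k + 3·7^(k + 1) = 3·6^((k+1) - 1) + 3·7^(k+1),
which is the claimed formula at r = k+1.
By induction, the statement is established for all r ≥ 1.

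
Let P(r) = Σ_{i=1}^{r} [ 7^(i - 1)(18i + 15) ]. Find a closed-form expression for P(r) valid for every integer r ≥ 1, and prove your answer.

We claim P(r) = 7^r(3r + 2) - 2 for all r ≥ 1.
For the base case r = 1: P(1) = 33, and the closed form gives 33. They agree.
Inductive step: assume the claim holds for r = i, so P(i) = 7^i(3i + 2) - 2.
Then P(i+1) = P(i) + (7^i(18i + 33)) = (7^i(3i + 2) - 2) + (7^i(18i + 33)).
Simplifying, P(i+1) = 21·7^i·i + 35·7^i - 2 = 7^(i+1)(3(i+1) + 2) - 2,
which is the closed form with r = i+1.
Hence, by induction on r, the claim holds for every r ≥ 1.

P(r) = 7^r(3r + 2) - 2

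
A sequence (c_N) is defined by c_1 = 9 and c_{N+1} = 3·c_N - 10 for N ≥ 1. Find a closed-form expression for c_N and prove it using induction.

Computing the first terms: c_1 = 9, c_2 = 17, c_3 = 41. This suggests c_N = 4·3^(N - 1) + 5.
For the base case N = 1: the formula gives 9 = 9 = c_1.
Inductive step: assume the claim holds for N = m, so c_m = 4·3^(m - 1) + 5.
Then c_{m+1} = 3·c_m - 10 = 3·(4·3^(m - 1) + 5) - 10 = 4·3^m + 5 = 4·3^((m+1) - 1) + 5,
which is the claimed formula at N = m+1.
This completes the induction.

c_N = 4·3^(N - 1) + 5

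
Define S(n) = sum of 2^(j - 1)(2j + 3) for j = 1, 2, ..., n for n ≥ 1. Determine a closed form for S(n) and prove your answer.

We claim S(n) = 2^n(2n + 1) - 1 for all n ≥ 1.
When n = 1: S(1) = 5, and the closed form gives 5. They agree.
For the inductive step, assume it holds for an arbitrary j ≥ 1, so S(j) = 2^j(2j + 1) - 1.
Then S(j+1) = S(j) + (2^j(2j + 5)) = (2^j(2j + 1) - 1) + (2^j(2j + 5)).
Simplifying, S(j+1) = 4·2^j·j + 6·2^j - 1 = 2^(j+1)(2(j+1) + 1) - 1,
which is the closed form with n = j+1.
By the principle of mathematical induction, the result holds for all n ≥ 1.

S(n) = 2^n(2n + 1) - 1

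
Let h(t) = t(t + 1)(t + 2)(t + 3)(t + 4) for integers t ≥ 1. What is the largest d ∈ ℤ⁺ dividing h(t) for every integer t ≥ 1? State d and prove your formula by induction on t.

Computing the first values: h(1) = 120 and h(2) = 720; gcd(120, 720) = 120, so d ≤ 120.
We prove 120 | t(t + 1)(t + 2)(t + 3)(t + 4) for all t ≥ 1 by induction on t.
When t = 1: h(1) = 120 = 120·(1), so 120 | h(1).
Suppose the result is true for t = m, i.e. 120 | h(m). Then
h(m+1) − h(m) = (m+1)·(m+2)·(m+3)·(m+4)·(m+5) − m·(m+1)·(m+2)·(m+3)·(m+4) = (m+1)·(m+2)·(m+3)·(m+4)·[(m+5) − m] = 5·(m+1)·(m+2)·(m+3)·(m+4). The product of 4 consecutive integers is divisible by (4)! = 24, so h(m+1) − h(m) is divisible by 5·24 = 120. By the inductive hypothesis 120 | h(m), hence 120 | h(m+1).
Hence, by induction on t, the claim holds for every t ≥ 1.
Therefore the largest such d is 120.

d = 120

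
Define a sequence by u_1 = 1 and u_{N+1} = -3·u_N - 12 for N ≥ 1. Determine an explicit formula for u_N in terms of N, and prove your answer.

Computing the first terms: u_1 = 1, u_2 = -15, u_3 = 33. This suggests u_N = 4(-3)^(N - 1) - 3.
For the base case N = 1: the formula gives 1 = 1 = u_1.
Suppose the result is true for N = j, so u_j = 4(-3)^(j - 1) - 3.
Then u_{j+1} = -3·u_j - 12 = -3·(4(-3)^(j - 1) - 3) - 12 = 4(-3)^j - 3 = 4(-3)^((j+1) - 1) - 3,
which is the claimed formula at N = j+1.
By the principle of mathematical induction, the result holds for all N ≥ 1.

u_N = 4(-3)^(N - 1) - 3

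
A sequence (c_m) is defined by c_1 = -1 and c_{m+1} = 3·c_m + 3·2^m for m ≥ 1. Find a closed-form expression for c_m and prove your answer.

Computing the first terms: c_1 = -1, c_2 = 3, c_3 = 21. This suggests c_m = -3·2^m + 5·3^(m - 1).
Base step (m = 1): the formula gives -1 = -1 = c_1.
Inductive step: suppose the statement holds for some r ≥ 1, so c_r = -3·2^r + 5·3^(r - 1).
Then c_{r+1} = 3·c_r + 3·2^r = 3·(-3·2^r + 5·3^(r - 1)) + 3·2^r = -3·2^(r + 1) + 5·3^r = -3·2^(r+1) + 5·3^((r+1) - 1),
which is the claimed formula at m = r+1.
This completes the induction.

c_m = -3·2^m + 5·3^(m - 1)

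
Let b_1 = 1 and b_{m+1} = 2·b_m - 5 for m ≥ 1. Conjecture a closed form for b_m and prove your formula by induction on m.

Computing the first terms: b_1 = 1, b_2 = -3, b_3 = -11. This suggests b_m = -2^(m + 1) + 5.
For the base case m = 1: the formula gives 1 = 1 = b_1.
Suppose the result is true for m = r, so b_r = -2^(r + 1) + 5.
Then b_{r+1} = 2·b_r - 5 = 2·(-2^(r + 1) + 5) - 5 = -2^(r + 2) + 5 = -2^((r+1) + 1) + 5,
which is the claimed formula at m = r+1.
By induction, the statement is established for all m ≥ 1.

b_m = -2^(m + 1) + 5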